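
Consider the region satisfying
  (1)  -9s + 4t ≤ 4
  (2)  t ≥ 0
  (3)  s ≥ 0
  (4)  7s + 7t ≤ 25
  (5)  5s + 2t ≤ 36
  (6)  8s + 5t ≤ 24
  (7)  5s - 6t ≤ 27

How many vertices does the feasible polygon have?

Pairwise boundary intersections that survive every other constraint:
  (0, 1)
  (72/91, 253/91)
  (0, 0)
  (3, 0)
  (43/21, 32/21)

5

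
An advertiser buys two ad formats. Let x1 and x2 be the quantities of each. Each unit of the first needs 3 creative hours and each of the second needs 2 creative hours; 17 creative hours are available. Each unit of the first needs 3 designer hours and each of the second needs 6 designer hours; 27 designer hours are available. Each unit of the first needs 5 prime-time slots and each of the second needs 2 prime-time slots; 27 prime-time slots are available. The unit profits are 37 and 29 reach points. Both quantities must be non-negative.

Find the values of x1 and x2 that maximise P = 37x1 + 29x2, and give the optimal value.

x1 = 4, x2 = 5/2, maximum P = 441/2

Vertices and P = 37x1 + 29x2:
  (0, 0) → P = 0
  (0, 9/2) → P = 261/2
  (27/5, 0) → P = 999/5
  (4, 5/2) → P = 441/2
  (5, 1) → P = 214

At the optimal vertex, 3x1 + 2x2 = 17 and 3x1 + 6x2 = 27.
Solving simultaneously gives x1 = 4, x2 = 5/2.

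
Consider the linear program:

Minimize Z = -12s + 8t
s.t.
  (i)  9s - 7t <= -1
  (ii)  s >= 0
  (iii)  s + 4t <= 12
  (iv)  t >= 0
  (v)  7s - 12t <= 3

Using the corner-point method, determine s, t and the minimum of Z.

s = 80/43, t = 109/43, minimum Z = -88/43

The optimum lies where 9s - 7t = -1 and s + 4t = 12.
Solving simultaneously gives s = 80/43, t = 109/43.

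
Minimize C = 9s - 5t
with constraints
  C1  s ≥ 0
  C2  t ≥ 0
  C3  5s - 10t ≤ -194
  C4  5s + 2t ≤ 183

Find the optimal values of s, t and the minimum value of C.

Vertices and C = 9s - 5t:
  (0, 97/5) → C = -97
  (0, 183/2) → C = -915/2
  (721/30, 377/12) → C = 3553/60

s = 0, t = 183/2, minimum C = -915/2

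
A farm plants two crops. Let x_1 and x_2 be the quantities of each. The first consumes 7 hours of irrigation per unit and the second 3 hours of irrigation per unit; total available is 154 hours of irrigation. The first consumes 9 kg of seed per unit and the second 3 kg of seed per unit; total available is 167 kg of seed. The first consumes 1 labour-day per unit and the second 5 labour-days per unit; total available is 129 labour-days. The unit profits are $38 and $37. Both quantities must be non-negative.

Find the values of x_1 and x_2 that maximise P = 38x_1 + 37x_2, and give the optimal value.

x_1 = 32/3, x_2 = 71/3, maximum P = 1281

The optimum lies where 9x_1 + 3x_2 = 167 and x_1 + 5x_2 = 129.
Solving simultaneously gives x_1 = 32/3, x_2 = 71/3.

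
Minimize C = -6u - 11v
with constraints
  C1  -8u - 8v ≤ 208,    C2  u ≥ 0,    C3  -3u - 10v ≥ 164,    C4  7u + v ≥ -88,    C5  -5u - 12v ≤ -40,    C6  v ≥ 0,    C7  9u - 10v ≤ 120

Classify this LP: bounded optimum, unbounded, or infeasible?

The boundaries u = 0 and -5u - 12v = -40 meet at (0, 10/3), but that point violates -3u - 10v ≥ 164. Every candidate vertex is excluded by some other constraint, so the feasible region is empty.

infeasible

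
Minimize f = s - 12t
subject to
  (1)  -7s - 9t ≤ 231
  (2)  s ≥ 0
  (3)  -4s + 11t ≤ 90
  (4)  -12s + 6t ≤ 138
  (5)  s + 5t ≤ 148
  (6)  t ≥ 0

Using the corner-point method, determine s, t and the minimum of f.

s = 38, t = 22, minimum f = -226

Feasible corners and f = s - 12t:
  (0, 90/11) → f = -1080/11
  (0, 0) → f = 0
  (38, 22) → f = -226
  (148, 0) → f = 148

The optimum lies where -4s + 11t = 90 and s + 5t = 148.
Solving simultaneously gives s = 38, t = 22.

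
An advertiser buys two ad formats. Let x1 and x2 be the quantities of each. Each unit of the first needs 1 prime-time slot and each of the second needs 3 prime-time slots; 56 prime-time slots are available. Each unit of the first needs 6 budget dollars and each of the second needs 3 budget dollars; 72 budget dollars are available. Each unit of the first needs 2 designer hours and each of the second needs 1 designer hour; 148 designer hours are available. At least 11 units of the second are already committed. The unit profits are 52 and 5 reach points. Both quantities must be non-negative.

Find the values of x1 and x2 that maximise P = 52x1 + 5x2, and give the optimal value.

Extreme points and P = 52x1 + 5x2:
  (0, 56/3) → P = 280/3
  (0, 11) → P = 55
  (16/5, 88/5) → P = 1272/5
  (13/2, 11) → P = 393

At the optimal vertex, 6x1 + 3x2 = 72 and x2 = 11.
Solving simultaneously gives x1 = 13/2, x2 = 11.

x1 = 13/2, x2 = 11, maximum P = 393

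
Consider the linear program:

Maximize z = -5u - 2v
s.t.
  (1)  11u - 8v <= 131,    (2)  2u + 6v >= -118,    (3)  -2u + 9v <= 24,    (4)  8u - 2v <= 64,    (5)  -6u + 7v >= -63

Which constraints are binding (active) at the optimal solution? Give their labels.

Extreme points and z = -5u - 2v:
  (-201/5, -94/15) → z = 3203/15
  (-224/25, -417/25) → z = 1954/25
  (156/17, 80/17) → z = -940/17
  (161/22, -30/11) → z = -685/22

The maximum is at (-201/5, -94/15). Substituting into each constraint, equality holds for (2) and (3); the remaining constraints have slack.

(2) and (3)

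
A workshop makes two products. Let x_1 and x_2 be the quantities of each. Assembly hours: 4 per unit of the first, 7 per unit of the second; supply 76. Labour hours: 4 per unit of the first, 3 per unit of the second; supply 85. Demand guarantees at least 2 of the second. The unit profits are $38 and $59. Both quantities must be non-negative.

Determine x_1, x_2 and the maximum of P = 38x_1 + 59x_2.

Extreme points and P = 38x_1 + 59x_2:
  (0, 76/7) → P = 4484/7
  (0, 2) → P = 118
  (31/2, 2) → P = 707

x_1 = 31/2, x_2 = 2, maximum P = 707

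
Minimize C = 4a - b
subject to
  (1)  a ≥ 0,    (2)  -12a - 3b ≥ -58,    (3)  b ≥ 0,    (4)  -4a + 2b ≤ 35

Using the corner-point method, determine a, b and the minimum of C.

Extreme points and C = 4a - b:
  (0, 0) → C = 0
  (0, 35/2) → C = -35/2
  (29/6, 0) → C = 58/3
  (11/36, 163/9) → C = -152/9

At the optimal vertex, a = 0 and -4a + 2b = 35.
Solving simultaneously gives a = 0, b = 35/2.

a = 0, b = 35/2, minimum C = -35/2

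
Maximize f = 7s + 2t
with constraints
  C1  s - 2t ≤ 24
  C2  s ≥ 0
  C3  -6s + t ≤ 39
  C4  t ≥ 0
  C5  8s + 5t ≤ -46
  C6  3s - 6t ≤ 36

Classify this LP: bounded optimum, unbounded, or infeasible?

infeasible

The boundaries s = 0 and -6s + t = 39 meet at (0, 39), but that point violates 8s + 5t ≤ -46. Every candidate vertex is excluded by some other constraint, so the feasible region is empty.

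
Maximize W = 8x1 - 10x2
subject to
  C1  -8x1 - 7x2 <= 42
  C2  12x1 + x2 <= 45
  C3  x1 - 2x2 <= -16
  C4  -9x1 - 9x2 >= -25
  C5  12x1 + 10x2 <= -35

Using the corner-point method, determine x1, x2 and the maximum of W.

Extreme points and W = 8x1 - 10x2:
  (-196/23, 86/23) → W = -2428/23
  (-553/9, 578/9) → W = -10204/9
  (-115/17, 157/34) → W = -1705/17
  (-565/18, 205/6) → W = -5335/9

x1 = -115/17, x2 = 157/34, maximum W = -1705/17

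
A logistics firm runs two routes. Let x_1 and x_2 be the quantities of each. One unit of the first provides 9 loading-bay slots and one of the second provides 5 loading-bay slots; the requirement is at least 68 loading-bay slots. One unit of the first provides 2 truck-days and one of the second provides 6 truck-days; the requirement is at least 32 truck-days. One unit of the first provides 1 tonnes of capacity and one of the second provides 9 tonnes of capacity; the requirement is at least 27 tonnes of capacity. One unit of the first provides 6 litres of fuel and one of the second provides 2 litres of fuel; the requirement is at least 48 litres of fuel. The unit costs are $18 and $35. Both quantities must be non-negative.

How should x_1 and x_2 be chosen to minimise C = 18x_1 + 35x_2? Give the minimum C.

x_1 = 7, x_2 = 3, minimum C = 231

Extreme points and C = 18x_1 + 35x_2:
  (0, 24) → C = 840
  (27, 0) → C = 486
  (21/2, 11/6) → C = 1519/6
  (7, 3) → C = 231
The feasible region is unbounded (it extends along (0, 1), (1, 0)), but C strictly increases along every unbounded feasible direction, so there is no improving ray and the minimum is attained at a vertex.

The optimum lies where 2x_1 + 6x_2 = 32 and 6x_1 + 2x_2 = 48.
Solving simultaneously gives x_1 = 7, x_2 = 3.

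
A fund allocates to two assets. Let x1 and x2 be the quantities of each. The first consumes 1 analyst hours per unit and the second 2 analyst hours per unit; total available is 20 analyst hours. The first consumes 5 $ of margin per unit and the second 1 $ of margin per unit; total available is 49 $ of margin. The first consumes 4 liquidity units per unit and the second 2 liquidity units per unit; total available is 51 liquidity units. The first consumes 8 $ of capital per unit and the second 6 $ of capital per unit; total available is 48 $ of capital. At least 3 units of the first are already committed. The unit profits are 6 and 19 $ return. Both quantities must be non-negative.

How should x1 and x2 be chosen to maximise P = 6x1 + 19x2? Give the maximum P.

Feasible corners and P = 6x1 + 19x2:
  (6, 0) → P = 36
  (3, 0) → P = 18
  (3, 4) → P = 94

The optimum lies where 8x1 + 6x2 = 48 and x1 = 3.
Solving simultaneously gives x1 = 3, x2 = 4.

x1 = 3, x2 = 4, maximum P = 94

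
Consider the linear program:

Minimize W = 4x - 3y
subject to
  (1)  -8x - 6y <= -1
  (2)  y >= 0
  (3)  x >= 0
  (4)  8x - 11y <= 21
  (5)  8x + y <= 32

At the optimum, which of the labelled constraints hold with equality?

Corner points and W = 4x - 3y:
  (1/8, 0) → W = 1/2
  (0, 1/6) → W = -1/2
  (21/8, 0) → W = 21/2
  (0, 32) → W = -96
  (373/96, 11/12) → W = 307/24

The minimum is at (0, 32). Substituting into each constraint, equality holds for (3) and (5); the remaining constraints have slack.

(3) and (5)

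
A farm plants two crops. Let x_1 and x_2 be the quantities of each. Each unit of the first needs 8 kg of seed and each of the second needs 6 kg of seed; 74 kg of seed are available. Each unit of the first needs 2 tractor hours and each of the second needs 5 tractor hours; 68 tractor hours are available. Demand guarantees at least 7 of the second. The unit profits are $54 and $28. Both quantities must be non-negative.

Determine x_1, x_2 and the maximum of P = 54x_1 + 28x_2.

x_1 = 4, x_2 = 7, maximum P = 412

Feasible corners and P = 54x_1 + 28x_2:
  (0, 37/3) → P = 1036/3
  (0, 7) → P = 196
  (4, 7) → P = 412

The binding constraints are 8x_1 + 6x_2 = 74 and x_2 = 7.
Solving simultaneously gives x_1 = 4, x_2 = 7.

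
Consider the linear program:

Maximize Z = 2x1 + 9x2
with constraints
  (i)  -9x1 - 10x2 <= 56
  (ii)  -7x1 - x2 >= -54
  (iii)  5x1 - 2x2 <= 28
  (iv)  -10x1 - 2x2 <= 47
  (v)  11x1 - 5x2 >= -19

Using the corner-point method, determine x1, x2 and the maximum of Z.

x1 = 251/46, x2 = 727/46, maximum Z = 7045/46

Extreme points and Z = 2x1 + 9x2:
  (42/17, -133/17) → Z = -1113/17
  (-94/31, -89/31) → Z = -989/31
  (136/19, 74/19) → Z = 938/19
  (251/46, 727/46) → Z = 7045/46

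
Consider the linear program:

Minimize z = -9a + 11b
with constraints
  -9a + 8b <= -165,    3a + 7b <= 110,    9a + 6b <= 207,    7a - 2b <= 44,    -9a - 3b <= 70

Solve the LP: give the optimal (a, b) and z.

a = -8/39, b = -886/39, minimum z = -9674/39

Corner points and z = -9a + 11b:
  (11/19, -759/38) → z = -8547/38
  (-65/99, -235/11) → z = -2520/11
  (-8/39, -886/39) → z = -9674/39

The binding constraints are 7a - 2b = 44 and -9a - 3b = 70.
Solving simultaneously gives a = -8/39, b = -886/39.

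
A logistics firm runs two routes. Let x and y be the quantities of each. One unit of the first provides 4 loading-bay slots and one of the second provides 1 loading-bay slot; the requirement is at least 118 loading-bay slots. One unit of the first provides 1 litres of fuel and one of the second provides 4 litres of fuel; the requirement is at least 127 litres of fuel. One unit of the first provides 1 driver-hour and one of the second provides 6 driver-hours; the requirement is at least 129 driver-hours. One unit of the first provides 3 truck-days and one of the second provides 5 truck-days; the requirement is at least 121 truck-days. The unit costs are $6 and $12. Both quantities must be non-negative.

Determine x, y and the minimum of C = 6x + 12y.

The feasible region is unbounded (it extends along (0, 1), (1, 0)), but C strictly increases along every unbounded feasible direction, so there is no improving ray and the minimum is attained at a vertex.

The binding constraints are 4x + y = 118 and x + 4y = 127.
Solving simultaneously gives x = 23, y = 26.

x = 23, y = 26, minimum C = 450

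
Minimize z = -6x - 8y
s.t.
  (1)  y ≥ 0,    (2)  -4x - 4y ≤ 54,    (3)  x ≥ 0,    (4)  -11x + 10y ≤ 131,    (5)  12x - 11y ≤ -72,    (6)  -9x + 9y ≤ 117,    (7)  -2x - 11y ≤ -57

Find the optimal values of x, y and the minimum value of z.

x = 71, y = 84, minimum z = -1098

At the optimal vertex, 12x - 11y = -72 and -9x + 9y = 117.
Solving simultaneously gives x = 71, y = 84.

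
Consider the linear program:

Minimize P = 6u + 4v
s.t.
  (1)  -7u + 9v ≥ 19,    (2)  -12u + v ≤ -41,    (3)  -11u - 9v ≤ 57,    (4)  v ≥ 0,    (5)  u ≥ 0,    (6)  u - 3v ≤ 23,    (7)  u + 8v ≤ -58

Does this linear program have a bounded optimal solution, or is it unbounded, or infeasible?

infeasible

The boundaries -7u + 9v = 19 and -12u + v = -41 meet at (388/101, 515/101), but that point violates u + 8v ≤ -58. Every candidate vertex is excluded by some other constraint, so the feasible region is empty.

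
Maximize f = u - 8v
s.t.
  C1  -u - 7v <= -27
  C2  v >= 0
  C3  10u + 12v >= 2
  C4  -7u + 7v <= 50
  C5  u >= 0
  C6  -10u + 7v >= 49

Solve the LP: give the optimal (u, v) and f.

Feasible corners and f = u - 8v:
  (0, 50/7) → f = -400/7
  (1/3, 157/21) → f = -1249/21
  (0, 7) → f = -56

The binding constraints are u = 0 and -10u + 7v = 49.
Solving simultaneously gives u = 0, v = 7.

u = 0, v = 7, maximum f = -56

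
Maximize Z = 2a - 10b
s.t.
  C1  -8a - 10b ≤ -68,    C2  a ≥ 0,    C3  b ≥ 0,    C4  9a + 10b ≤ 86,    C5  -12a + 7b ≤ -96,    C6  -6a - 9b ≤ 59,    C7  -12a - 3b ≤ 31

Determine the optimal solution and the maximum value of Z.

Vertices and Z = 2a - 10b:
  (17/2, 0) → Z = 17
  (359/44, 3/11) → Z = 299/22
  (86/9, 0) → Z = 172/9
  (1562/183, 56/61) → Z = 1444/183

a = 86/9, b = 0, maximum Z = 172/9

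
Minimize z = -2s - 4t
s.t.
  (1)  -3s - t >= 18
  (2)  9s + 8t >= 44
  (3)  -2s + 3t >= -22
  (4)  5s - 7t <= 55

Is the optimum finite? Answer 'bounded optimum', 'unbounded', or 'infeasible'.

unbounded

From the feasible point (-188/15, 98/5), moving in the direction (-8, 9) keeps every constraint satisfied while z decreases without bound.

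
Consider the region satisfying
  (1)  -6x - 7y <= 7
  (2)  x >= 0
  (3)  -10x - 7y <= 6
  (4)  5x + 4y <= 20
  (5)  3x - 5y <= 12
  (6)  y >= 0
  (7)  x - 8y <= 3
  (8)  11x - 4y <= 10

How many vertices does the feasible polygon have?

The feasible vertices (each the meet of two boundaries and inside every other half-plane) are:
  (0, 5)
  (0, 0)
  (15/8, 85/32)
  (10/11, 0)

4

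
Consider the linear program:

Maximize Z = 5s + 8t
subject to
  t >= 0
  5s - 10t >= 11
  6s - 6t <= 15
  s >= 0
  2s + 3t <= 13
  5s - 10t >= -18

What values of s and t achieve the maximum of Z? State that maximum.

s = 14/5, t = 3/10, maximum Z = 82/5

Extreme points and Z = 5s + 8t:
  (11/5, 0) → Z = 11
  (5/2, 0) → Z = 25/2
  (14/5, 3/10) → Z = 82/5

The binding constraints are 5s - 10t = 11 and 6s - 6t = 15.
Solving simultaneously gives s = 14/5, t = 3/10.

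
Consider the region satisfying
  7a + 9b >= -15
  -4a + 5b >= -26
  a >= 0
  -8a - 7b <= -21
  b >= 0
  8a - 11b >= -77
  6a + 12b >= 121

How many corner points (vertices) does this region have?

Intersecting each pair of boundary lines and keeping only the points that satisfy every inequality leaves:
  (671/4, 129)
  (917/78, 164/39)
  (407/162, 715/81)

3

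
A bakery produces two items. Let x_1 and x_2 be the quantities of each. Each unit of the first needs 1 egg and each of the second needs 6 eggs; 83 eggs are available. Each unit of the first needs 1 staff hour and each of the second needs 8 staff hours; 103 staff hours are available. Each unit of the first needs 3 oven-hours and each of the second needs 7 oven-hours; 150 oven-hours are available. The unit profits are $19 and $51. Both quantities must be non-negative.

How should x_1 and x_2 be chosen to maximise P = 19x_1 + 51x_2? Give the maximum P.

Vertices and P = 19x_1 + 51x_2:
  (0, 0) → P = 0
  (0, 103/8) → P = 5253/8
  (50, 0) → P = 950
  (23, 10) → P = 947
  (29, 9) → P = 1010

x_1 = 29, x_2 = 9, maximum P = 1010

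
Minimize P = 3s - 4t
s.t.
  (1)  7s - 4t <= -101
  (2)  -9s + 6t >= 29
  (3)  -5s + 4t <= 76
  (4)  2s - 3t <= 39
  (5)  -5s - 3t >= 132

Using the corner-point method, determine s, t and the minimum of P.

Corner points and P = 3s - 4t:
  (-459/13, -475/13) → P = 523/13
  (-831/41, -419/41) → P = -817/41
  (-384/7, -347/7) → P = 236/7
  (-108/5, -8) → P = -164/5

The optimum lies where -5s + 4t = 76 and -5s - 3t = 132.
Solving simultaneously gives s = -108/5, t = -8.

s = -108/5, t = -8, minimum P = -164/5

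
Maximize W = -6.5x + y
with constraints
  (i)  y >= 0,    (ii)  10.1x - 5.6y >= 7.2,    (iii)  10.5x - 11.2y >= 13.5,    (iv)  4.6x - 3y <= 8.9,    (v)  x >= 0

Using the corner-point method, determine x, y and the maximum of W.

Corner points and W = -6.5x + y:
  (9/7, 0) → W = -117/14
  (89/46, 0) → W = -1157/92
  (269/91, 285/182) → W = -1606/91

The optimum lies where y = 0 and 10.5x - 11.2y = 13.5.
Solving simultaneously gives x = 9/7, y = 0.

x = 9/7, y = 0, maximum W = -117/14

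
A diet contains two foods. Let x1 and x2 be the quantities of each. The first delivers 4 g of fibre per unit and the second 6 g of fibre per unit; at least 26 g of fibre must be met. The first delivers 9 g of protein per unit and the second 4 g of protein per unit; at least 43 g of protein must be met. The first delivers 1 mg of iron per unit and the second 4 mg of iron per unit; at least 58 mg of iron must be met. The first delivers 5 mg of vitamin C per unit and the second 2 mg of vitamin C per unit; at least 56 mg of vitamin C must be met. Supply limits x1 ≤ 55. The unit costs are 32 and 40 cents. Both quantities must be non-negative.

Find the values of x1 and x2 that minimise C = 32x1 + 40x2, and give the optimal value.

Vertices and C = 32x1 + 40x2:
  (0, 28) → C = 1120
  (6, 13) → C = 712
  (55, 3/4) → C = 1790
The feasible region is unbounded (it extends along (0, 1)), but C strictly increases along every unbounded feasible direction, so there is no improving ray and the minimum is attained at a vertex.

At the optimal vertex, x1 + 4x2 = 58 and 5x1 + 2x2 = 56.
Solving simultaneously gives x1 = 6, x2 = 13.

x1 = 6, x2 = 13, minimum C = 712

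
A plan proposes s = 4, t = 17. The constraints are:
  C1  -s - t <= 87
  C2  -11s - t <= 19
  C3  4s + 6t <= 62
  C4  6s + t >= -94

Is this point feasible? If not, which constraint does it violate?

not feasible — violates C3

Constraint C3: 4s + 6t = 118, which is not ≤ 62. All other constraints are satisfied.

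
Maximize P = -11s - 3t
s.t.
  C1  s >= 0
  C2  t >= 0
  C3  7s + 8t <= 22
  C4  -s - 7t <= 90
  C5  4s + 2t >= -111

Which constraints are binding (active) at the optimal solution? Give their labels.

Extreme points and P = -11s - 3t:
  (0, 0) → P = 0
  (0, 11/4) → P = -33/4
  (22/7, 0) → P = -242/7

The maximum is at (0, 0). Substituting into each constraint, equality holds for C1 and C2; the remaining constraints have slack.

C1 and C2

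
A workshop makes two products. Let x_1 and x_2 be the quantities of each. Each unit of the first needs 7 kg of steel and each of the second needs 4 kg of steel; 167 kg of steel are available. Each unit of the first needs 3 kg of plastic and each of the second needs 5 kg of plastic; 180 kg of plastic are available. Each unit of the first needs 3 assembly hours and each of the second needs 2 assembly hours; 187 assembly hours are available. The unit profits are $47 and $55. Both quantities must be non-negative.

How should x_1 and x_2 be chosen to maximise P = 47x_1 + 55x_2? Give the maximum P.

Feasible corners and P = 47x_1 + 55x_2:
  (0, 0) → P = 0
  (0, 36) → P = 1980
  (167/7, 0) → P = 7849/7
  (5, 33) → P = 2050

x_1 = 5, x_2 = 33, maximum P = 2050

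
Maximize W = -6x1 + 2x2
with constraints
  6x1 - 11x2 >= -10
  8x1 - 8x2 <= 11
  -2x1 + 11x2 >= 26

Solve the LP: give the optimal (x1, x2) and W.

x1 = 4, x2 = 34/11, maximum W = -196/11

Corner points and W = -6x1 + 2x2:
  (201/40, 73/20) → W = -457/20
  (4, 34/11) → W = -196/11
  (329/72, 115/36) → W = -757/36

The optimum lies where 6x1 - 11x2 = -10 and -2x1 + 11x2 = 26.
Solving simultaneously gives x1 = 4, x2 = 34/11.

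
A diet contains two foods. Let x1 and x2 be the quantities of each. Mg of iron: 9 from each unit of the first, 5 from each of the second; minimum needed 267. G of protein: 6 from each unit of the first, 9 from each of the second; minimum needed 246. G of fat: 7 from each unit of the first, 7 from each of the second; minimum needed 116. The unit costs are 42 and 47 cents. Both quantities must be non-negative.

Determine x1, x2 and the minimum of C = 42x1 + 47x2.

Extreme points and C = 42x1 + 47x2:
  (0, 267/5) → C = 12549/5
  (41, 0) → C = 1722
  (23, 12) → C = 1530
The feasible region is unbounded (it extends along (0, 1), (1, 0)), but C strictly increases along every unbounded feasible direction, so there is no improving ray and the minimum is attained at a vertex.

The optimum lies where 9x1 + 5x2 = 267 and 6x1 + 9x2 = 246.
Solving simultaneously gives x1 = 23, x2 = 12.

x1 = 23, x2 = 12, minimum C = 1530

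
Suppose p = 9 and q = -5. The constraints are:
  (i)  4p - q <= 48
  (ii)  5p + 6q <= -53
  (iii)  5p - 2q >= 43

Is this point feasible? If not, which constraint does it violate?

not feasible — violates (ii)

Constraint (ii): 5p + 6q = 15, which is not ≤ -53. All other constraints are satisfied.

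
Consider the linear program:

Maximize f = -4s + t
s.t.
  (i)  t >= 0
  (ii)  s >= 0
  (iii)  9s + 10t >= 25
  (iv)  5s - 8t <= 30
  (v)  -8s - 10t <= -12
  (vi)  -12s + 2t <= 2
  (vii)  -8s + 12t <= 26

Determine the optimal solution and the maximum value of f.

Extreme points and f = -4s + t:
  (25/9, 0) → f = -100/9
  (6, 0) → f = -24
  (5/23, 53/23) → f = 33/23
  (7/32, 37/16) → f = 23/16
The feasible region is unbounded (it extends along (3, 2), (8, 5)), but f strictly decreases along every unbounded feasible direction, so there is no improving ray and the maximum is attained at a vertex.

The optimum lies where -12s + 2t = 2 and -8s + 12t = 26.
Solving simultaneously gives s = 7/32, t = 37/16.

s = 7/32, t = 37/16, maximum f = 23/16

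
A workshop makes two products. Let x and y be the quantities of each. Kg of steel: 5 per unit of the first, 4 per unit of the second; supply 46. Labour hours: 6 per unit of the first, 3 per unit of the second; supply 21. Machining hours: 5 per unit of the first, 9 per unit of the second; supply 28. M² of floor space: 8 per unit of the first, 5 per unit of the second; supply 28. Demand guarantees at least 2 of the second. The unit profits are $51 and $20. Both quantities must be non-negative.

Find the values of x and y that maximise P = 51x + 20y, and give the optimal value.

Feasible corners and P = 51x + 20y:
  (0, 28/9) → P = 560/9
  (0, 2) → P = 40
  (2, 2) → P = 142

The optimum lies where 5x + 9y = 28 and y = 2.
Solving simultaneously gives x = 2, y = 2.

x = 2, y = 2, maximum P = 142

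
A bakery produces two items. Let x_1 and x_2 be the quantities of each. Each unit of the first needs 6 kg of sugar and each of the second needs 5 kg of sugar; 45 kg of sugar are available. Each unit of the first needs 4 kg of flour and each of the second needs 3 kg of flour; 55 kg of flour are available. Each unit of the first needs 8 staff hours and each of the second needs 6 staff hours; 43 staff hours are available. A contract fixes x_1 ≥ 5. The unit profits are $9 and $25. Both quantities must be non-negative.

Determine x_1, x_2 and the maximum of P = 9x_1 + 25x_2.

x_1 = 5, x_2 = 1/2, maximum P = 115/2

Extreme points and P = 9x_1 + 25x_2:
  (43/8, 0) → P = 387/8
  (5, 0) → P = 45
  (5, 1/2) → P = 115/2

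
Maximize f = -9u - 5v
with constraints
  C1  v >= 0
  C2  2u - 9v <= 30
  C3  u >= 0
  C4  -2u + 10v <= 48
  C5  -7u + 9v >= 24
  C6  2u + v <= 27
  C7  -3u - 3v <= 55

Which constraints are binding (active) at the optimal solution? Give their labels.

Corner points and f = -9u - 5v:
  (0, 24/5) → f = -24
  (0, 8/3) → f = -40/3
  (48/13, 72/13) → f = -792/13

The maximum is at (0, 8/3). Substituting into each constraint, equality holds for C3 and C5; the remaining constraints have slack.

C3 and C5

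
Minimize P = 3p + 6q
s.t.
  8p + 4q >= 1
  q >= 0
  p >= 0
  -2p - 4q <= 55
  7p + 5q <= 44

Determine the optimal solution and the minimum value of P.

Corner points and P = 3p + 6q:
  (1/8, 0) → P = 3/8
  (0, 1/4) → P = 3/2
  (44/7, 0) → P = 132/7
  (0, 44/5) → P = 264/5

p = 1/8, q = 0, minimum P = 3/8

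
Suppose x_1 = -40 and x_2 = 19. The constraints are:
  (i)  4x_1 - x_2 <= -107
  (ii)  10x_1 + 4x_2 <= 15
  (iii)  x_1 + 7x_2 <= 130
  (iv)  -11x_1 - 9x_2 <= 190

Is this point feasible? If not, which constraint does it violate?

Constraint (iv): -11x_1 - 9x_2 = 269, which is not ≤ 190. All other constraints are satisfied.

not feasible — violates (iv)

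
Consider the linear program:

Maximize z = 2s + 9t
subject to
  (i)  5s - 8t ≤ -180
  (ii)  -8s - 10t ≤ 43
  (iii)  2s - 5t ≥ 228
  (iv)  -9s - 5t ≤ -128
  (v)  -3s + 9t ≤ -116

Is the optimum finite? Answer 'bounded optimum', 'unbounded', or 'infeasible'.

The boundaries -8s - 10t = 43 and 2s - 5t = 228 meet at (413/12, -191/6), but that point violates 5s - 8t ≤ -180. Every candidate vertex is excluded by some other constraint, so the feasible region is empty.

infeasible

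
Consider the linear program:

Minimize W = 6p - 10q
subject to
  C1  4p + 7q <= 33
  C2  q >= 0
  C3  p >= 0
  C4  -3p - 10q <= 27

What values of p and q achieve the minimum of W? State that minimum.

p = 0, q = 33/7, minimum W = -330/7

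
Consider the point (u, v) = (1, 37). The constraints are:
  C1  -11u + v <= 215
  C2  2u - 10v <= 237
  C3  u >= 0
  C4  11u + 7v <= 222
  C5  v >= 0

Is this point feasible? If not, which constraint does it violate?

Constraint C4: 11u + 7v = 270, which is not ≤ 222. All other constraints are satisfied.

not feasible — violates C4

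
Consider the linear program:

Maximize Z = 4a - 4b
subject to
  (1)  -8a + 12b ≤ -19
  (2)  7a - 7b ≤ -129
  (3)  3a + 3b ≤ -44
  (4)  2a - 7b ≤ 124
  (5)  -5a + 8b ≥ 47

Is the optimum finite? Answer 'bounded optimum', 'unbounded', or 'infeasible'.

The boundaries 7a - 7b = -129 and 3a + 3b = -44 meet at (-695/42, 79/42), but that point violates -8a + 12b ≤ -19. Every candidate vertex is excluded by some other constraint, so the feasible region is empty.

infeasible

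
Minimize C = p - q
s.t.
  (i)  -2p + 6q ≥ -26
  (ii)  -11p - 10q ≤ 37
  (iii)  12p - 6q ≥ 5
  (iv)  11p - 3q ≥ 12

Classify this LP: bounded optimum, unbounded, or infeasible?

unbounded

From the feasible point (19/43, -180/43), moving in the direction (6, 12) keeps every constraint satisfied while C decreases without bound.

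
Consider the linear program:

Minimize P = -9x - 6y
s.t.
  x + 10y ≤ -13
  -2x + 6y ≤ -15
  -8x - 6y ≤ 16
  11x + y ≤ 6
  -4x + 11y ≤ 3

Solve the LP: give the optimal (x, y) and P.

Vertices and P = -9x - 6y:
  (-1/10, -38/15) → P = 161/10
  (3/4, -9/4) → P = 27/4
  (26/29, -112/29) → P = 438/29

The binding constraints are -2x + 6y = -15 and 11x + y = 6.
Solving simultaneously gives x = 3/4, y = -9/4.

x = 3/4, y = -9/4, minimum P = 27/4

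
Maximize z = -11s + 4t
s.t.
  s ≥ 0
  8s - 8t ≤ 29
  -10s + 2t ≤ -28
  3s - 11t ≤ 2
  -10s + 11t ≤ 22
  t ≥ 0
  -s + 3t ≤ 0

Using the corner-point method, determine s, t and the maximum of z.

s = 3, t = 1, maximum z = -29

Feasible corners and z = -11s + 4t:
  (303/64, 71/64) → z = -3049/64
  (87/16, 29/16) → z = -841/16
  (38/13, 8/13) → z = -386/13
  (3, 1) → z = -29

The binding constraints are -10s + 2t = -28 and -s + 3t = 0.
Solving simultaneously gives s = 3, t = 1.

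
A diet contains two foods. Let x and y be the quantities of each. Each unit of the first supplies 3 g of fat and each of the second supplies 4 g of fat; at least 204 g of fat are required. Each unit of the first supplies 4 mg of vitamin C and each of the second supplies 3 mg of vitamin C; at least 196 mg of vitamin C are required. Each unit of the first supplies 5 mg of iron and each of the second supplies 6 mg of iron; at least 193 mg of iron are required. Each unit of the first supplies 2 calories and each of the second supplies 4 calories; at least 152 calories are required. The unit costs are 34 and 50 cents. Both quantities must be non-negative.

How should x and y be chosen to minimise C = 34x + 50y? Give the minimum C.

x = 52, y = 12, minimum C = 2368

Corner points and C = 34x + 50y:
  (0, 196/3) → C = 9800/3
  (76, 0) → C = 2584
  (172/7, 228/7) → C = 2464
  (52, 12) → C = 2368
The feasible region is unbounded (it extends along (0, 1), (1, 0)), but C strictly increases along every unbounded feasible direction, so there is no improving ray and the minimum is attained at a vertex.

The binding constraints are 3x + 4y = 204 and 2x + 4y = 152.
Solving simultaneously gives x = 52, y = 12.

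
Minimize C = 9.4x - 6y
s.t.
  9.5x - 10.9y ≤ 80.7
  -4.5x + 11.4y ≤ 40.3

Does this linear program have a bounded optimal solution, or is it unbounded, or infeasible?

From the feasible point (5437/237, 2984/237), moving in the direction (-11.4, -4.5) keeps every constraint satisfied while C decreases without bound.

unbounded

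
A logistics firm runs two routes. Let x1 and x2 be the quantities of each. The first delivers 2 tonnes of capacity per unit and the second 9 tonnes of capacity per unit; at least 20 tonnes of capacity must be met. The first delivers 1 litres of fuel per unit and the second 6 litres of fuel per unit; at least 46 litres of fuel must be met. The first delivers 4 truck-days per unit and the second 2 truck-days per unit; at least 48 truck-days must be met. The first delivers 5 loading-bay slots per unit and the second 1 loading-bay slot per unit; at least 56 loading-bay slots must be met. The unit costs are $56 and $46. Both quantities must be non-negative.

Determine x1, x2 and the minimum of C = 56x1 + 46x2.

The feasible region is unbounded (it extends along (0, 1), (1, 0)), but C strictly increases along every unbounded feasible direction, so there is no improving ray and the minimum is attained at a vertex.

The optimum lies where x1 + 6x2 = 46 and 5x1 + x2 = 56.
Solving simultaneously gives x1 = 10, x2 = 6.

x1 = 10, x2 = 6, minimum C = 836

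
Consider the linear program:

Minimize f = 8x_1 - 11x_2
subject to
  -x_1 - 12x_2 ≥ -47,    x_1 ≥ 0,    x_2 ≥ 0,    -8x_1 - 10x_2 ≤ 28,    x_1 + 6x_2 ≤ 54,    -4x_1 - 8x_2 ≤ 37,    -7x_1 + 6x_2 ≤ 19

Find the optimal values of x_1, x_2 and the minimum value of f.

x_1 = 3/5, x_2 = 58/15, minimum f = -566/15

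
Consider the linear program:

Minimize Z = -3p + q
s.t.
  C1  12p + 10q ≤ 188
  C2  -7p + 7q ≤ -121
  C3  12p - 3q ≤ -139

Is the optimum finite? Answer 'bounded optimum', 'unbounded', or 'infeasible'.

From the feasible point (-1336/63, -2425/63), moving in the direction (-3, -12) keeps every constraint satisfied while Z decreases without bound.

unbounded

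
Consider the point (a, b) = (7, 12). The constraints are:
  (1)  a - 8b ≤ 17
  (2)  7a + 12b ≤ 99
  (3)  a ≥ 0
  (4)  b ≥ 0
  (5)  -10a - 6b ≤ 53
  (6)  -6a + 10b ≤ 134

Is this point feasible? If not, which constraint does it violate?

Constraint (2): 7a + 12b = 193, which is not ≤ 99. All other constraints are satisfied.

not feasible — violates (2)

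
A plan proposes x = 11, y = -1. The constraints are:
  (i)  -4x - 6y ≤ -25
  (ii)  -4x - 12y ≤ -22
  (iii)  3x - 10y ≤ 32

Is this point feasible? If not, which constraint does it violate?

not feasible — violates (iii)

Constraint (iii): 3x - 10y = 43, which is not ≤ 32. All other constraints are satisfied.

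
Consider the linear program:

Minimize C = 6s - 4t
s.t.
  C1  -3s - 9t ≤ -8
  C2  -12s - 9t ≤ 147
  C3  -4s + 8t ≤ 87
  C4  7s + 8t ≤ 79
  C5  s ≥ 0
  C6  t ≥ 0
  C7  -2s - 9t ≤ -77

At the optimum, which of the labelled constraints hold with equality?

C4 and C5

Extreme points and C = 6s - 4t:
  (0, 79/8) → C = -79/2
  (95/47, 381/47) → C = -954/47
  (0, 77/9) → C = -308/9

The minimum is at (0, 79/8). Substituting into each constraint, equality holds for C4 and C5; the remaining constraints have slack.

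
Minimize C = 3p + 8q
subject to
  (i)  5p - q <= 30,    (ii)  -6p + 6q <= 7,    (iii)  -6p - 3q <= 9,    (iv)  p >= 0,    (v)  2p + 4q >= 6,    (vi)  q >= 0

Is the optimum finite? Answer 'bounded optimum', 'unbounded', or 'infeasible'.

Vertices and C = 3p + 8q:
  (187/24, 215/24) → C = 2281/24
  (6, 0) → C = 18
  (2/9, 25/18) → C = 106/9
  (3, 0) → C = 9
The feasible region has finitely many vertices and no improving ray; the minimum is 9 at (3, 0).

bounded optimum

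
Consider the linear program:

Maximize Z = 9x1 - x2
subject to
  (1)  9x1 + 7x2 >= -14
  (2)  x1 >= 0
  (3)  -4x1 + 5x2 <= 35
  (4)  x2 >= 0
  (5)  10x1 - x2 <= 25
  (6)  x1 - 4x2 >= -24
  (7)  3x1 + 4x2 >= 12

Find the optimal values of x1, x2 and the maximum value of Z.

x1 = 112/43, x2 = 45/43, maximum Z = 963/43

Vertices and Z = 9x1 - x2:
  (0, 6) → Z = -6
  (0, 3) → Z = -3
  (124/39, 265/39) → Z = 851/39
  (112/43, 45/43) → Z = 963/43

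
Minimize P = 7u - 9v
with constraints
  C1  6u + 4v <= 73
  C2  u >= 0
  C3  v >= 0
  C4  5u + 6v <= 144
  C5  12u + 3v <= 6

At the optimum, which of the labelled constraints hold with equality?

C2 and C5

Corner points and P = 7u - 9v:
  (0, 0) → P = 0
  (0, 2) → P = -18
  (1/2, 0) → P = 7/2

The minimum is at (0, 2). Substituting into each constraint, equality holds for C2 and C5; the remaining constraints have slack.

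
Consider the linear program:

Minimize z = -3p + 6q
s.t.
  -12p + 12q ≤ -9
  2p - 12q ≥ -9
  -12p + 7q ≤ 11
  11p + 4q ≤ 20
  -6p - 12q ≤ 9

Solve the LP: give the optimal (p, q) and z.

p = 23/9, q = -73/36, minimum z = -119/6

Vertices and z = -3p + 6q:
  (23/15, 47/60) → z = 1/10
  (0, -3/4) → z = -9/2
  (23/9, -73/36) → z = -119/6

The binding constraints are 11p + 4q = 20 and -6p - 12q = 9.
Solving simultaneously gives p = 23/9, q = -73/36.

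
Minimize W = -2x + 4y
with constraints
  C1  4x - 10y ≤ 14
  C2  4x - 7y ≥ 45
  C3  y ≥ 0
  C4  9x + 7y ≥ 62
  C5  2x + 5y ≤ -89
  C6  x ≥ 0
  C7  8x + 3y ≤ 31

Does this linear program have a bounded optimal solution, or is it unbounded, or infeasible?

infeasible

The boundaries x = 0 and 8x + 3y = 31 meet at (0, 31/3), but that point violates 4x - 7y ≥ 45. Every candidate vertex is excluded by some other constraint, so the feasible region is empty.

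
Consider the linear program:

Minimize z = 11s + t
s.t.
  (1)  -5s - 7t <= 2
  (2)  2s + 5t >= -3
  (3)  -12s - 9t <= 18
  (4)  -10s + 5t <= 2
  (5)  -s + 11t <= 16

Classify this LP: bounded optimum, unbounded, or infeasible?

bounded optimum

Feasible corners and z = 11s + t:
  (1, -1) → z = 10
  (-24/95, -2/19) → z = -274/95
  (58/105, 158/105) → z = 796/105
The feasible region has finitely many vertices and no improving ray; the minimum is -274/95 at (-24/95, -2/19).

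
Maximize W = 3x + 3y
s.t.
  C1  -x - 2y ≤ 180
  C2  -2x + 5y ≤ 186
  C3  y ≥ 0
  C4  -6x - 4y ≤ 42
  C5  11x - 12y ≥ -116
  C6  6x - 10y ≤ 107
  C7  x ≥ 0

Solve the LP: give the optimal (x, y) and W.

Vertices and W = 3x + 3y:
  (1652/31, 1814/31) → W = 10398/31
  (479/2, 133) → W = 2235/2
  (107/6, 0) → W = 107/2
  (0, 0) → W = 0
  (0, 29/3) → W = 29

The binding constraints are -2x + 5y = 186 and 6x - 10y = 107.
Solving simultaneously gives x = 479/2, y = 133.

x = 479/2, y = 133, maximum W = 2235/2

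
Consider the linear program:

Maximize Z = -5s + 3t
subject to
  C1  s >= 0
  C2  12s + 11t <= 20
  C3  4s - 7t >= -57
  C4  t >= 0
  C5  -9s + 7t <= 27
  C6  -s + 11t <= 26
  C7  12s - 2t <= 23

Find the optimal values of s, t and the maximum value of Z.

Vertices and Z = -5s + 3t:
  (0, 20/11) → Z = 60/11
  (0, 0) → Z = 0
  (5/3, 0) → Z = -25/3

The binding constraints are s = 0 and 12s + 11t = 20.
Solving simultaneously gives s = 0, t = 20/11.

s = 0, t = 20/11, maximum Z = 60/11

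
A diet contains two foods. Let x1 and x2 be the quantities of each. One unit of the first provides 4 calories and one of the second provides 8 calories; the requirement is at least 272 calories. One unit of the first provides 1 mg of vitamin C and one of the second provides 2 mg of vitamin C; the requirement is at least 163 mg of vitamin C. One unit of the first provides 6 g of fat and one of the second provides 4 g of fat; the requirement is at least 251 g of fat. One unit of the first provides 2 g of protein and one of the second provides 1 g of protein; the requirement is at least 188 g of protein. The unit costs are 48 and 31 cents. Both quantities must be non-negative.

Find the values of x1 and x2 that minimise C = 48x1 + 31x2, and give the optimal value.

x1 = 71, x2 = 46, minimum C = 4834

Extreme points and C = 48x1 + 31x2:
  (0, 188) → C = 5828
  (163, 0) → C = 7824
  (71, 46) → C = 4834
The feasible region is unbounded (it extends along (0, 1), (1, 0)), but C strictly increases along every unbounded feasible direction, so there is no improving ray and the minimum is attained at a vertex.

The optimum lies where x1 + 2x2 = 163 and 2x1 + x2 = 188.
Solving simultaneously gives x1 = 71, x2 = 46.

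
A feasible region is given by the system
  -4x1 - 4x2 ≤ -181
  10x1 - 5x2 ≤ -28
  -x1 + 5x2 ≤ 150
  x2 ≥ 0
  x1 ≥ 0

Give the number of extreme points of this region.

3

The feasible vertices (each the meet of two boundaries and inside every other half-plane) are:
  (793/60, 961/30)
  (305/24, 781/24)
  (122/9, 1472/45)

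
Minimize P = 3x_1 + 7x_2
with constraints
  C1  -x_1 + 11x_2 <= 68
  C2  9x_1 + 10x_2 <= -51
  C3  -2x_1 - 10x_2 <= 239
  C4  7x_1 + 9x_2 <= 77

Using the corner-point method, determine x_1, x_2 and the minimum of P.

x_1 = -3309/32, x_2 = -103/32, minimum P = -1331/4

Extreme points and P = 3x_1 + 7x_2:
  (-1241/109, 561/109) → P = 204/109
  (-3309/32, -103/32) → P = -1331/4
  (188/7, -2049/70) → P = -8703/70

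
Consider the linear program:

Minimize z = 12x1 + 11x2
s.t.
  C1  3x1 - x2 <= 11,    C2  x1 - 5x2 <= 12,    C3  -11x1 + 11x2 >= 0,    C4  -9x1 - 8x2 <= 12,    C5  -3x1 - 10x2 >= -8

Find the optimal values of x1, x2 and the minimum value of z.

x1 = -12/17, x2 = -12/17, minimum z = -276/17

Vertices and z = 12x1 + 11x2:
  (-12/17, -12/17) → z = -276/17
  (8/13, 8/13) → z = 184/13
  (-92/33, 18/11) → z = -170/11

The optimum lies where -11x1 + 11x2 = 0 and -9x1 - 8x2 = 12.
Solving simultaneously gives x1 = -12/17, x2 = -12/17.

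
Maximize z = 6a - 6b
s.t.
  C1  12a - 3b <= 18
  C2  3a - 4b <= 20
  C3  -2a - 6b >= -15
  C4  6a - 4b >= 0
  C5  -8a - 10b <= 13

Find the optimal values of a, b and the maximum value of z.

The optimum lies where 12a - 3b = 18 and -8a - 10b = 13.
Solving simultaneously gives a = 47/48, b = -25/12.

a = 47/48, b = -25/12, maximum z = 147/8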